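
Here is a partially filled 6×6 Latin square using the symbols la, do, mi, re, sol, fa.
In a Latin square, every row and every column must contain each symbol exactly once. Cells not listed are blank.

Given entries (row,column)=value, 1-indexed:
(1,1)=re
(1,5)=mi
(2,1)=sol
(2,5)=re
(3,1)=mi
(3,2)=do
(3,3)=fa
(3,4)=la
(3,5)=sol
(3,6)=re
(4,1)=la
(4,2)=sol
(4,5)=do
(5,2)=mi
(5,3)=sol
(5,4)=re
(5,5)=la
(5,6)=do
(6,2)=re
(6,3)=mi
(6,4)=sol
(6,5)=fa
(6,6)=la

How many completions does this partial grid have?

3

Row 1, column 2: eliminating its row and column leaves {la, fa}.
Row 1, column 3: eliminating its row and column leaves {la, do}.
Row 1, column 4: eliminating its row and column leaves {do, fa}.
Row 1, column 6: eliminating its row and column leaves {sol, fa}.
Row 2, column 2: eliminating its row and column leaves {la, fa}.
Row 2, column 3: eliminating its row and column leaves {la, do}.
Row 2, column 4: eliminating its row and column leaves {do, mi, fa}.
Row 2, column 6: eliminating its row and column leaves {mi, fa}.
Row 4, column 3: eliminating its row and column leaves {re}.
Row 4, column 4: eliminating its row and column leaves {mi, fa}.
Row 4, column 6: eliminating its row and column leaves {mi, fa}.
Row 5, column 1: eliminating its row and column leaves {fa}.
Row 6, column 1: eliminating its row and column leaves {do}.
Enumerating the assignments across these blanks that avoid any row or column repeat gives 3 completions.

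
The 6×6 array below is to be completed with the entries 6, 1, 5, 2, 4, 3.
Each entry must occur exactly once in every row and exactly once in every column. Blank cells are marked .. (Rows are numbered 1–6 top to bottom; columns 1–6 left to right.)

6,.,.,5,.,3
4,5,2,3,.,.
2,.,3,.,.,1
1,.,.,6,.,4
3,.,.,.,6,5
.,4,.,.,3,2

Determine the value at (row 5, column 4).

2

Row 2, column 5: row 2 has {5, 2, 4, 3} and column 5 has {6, 3}, leaving only 1.
Row 2, column 6: row 2 has {1, 5, 2, 4, 3} and column 6 has {1, 5, 2, 4, 3}, leaving only 6.
Row 3, column 2: row 3 has {1, 2, 3} and column 2 has {5, 4}, leaving only 6.
Row 3, column 4: row 3 has {6, 1, 2, 3} and column 4 has {6, 5, 3}, leaving only 4.
Row 3, column 5: row 3 has {6, 1, 2, 4, 3} and column 5 has {6, 1, 3}, leaving only 5.
Row 4, column 3: row 4 has {6, 1, 4} and column 3 has {2, 3}, leaving only 5.
Row 4, column 5: row 4 has {6, 1, 5, 4} and column 5 has {6, 1, 5, 3}, leaving only 2.
Row 1, column 5: row 1 has {6, 5, 3} and column 5 has {6, 1, 5, 2, 3}, leaving only 4.
Row 1, column 3: row 1 has {6, 5, 4, 3} and column 3 has {5, 2, 3}, leaving only 1.
Row 1, column 2: row 1 has {6, 1, 5, 4, 3} and column 2 has {6, 5, 4}, leaving only 2.
Row 4, column 2: row 4 has {6, 1, 5, 2, 4} and column 2 has {6, 5, 2, 4}, leaving only 3.
Row 5, column 2: row 5 has {6, 5, 3} and column 2 has {6, 5, 2, 4, 3}, leaving only 1.
Row 5 already has {6, 1, 5, 3} and column 4 already has {6, 5, 4, 3}, so row 5, column 4 must be 2.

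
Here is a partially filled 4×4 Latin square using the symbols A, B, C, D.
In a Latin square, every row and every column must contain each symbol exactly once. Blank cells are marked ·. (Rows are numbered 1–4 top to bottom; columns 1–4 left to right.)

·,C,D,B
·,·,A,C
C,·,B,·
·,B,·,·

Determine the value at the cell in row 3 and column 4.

Row 1, column 1: row 1 has {B, C, D} and column 1 has {C}, leaving only A.
Row 2, column 2: row 2 has {A, C} and column 2 has {B, C}, leaving only D.
Row 2, column 1: row 2 has {A, C, D} and column 1 has {A, C}, leaving only B.
Row 3, column 2: row 3 has {B, C} and column 2 has {B, C, D}, leaving only A.
Row 3 already has {A, B, C} and column 4 already has {B, C}, so row 3, column 4 must be D.

D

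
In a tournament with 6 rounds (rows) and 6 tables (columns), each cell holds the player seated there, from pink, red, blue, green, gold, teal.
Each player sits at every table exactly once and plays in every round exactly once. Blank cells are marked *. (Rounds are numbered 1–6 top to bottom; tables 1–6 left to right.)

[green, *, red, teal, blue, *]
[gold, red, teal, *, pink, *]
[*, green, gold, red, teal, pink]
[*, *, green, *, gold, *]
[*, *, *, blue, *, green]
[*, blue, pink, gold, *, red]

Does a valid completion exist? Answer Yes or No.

No

Round 5, table 3: round 5 together with table 3 already contain {pink, red, blue, green, gold, teal} — every symbol — so nothing can go there. The grid has no valid completion.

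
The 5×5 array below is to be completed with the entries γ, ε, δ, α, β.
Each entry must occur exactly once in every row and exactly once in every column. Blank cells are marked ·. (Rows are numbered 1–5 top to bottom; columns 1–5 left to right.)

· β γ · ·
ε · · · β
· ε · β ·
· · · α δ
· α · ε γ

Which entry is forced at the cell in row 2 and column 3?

α

Row 1, column 4: row 1 has {γ, β} and column 4 has {ε, α, β}, leaving only δ.
Row 1, column 1: row 1 has {γ, δ, β} and column 1 has {ε}, leaving only α.
Row 1, column 5: row 1 has {γ, δ, α, β} and column 5 has {γ, δ, β}, leaving only ε.
Row 2, column 4: row 2 has {ε, β} and column 4 has {ε, δ, α, β}, leaving only γ.
Row 2, column 2: row 2 has {γ, ε, β} and column 2 has {ε, α, β}, leaving only δ.
Row 2 already has {γ, ε, δ, β} and column 3 already has {γ}, so row 2, column 3 must be α.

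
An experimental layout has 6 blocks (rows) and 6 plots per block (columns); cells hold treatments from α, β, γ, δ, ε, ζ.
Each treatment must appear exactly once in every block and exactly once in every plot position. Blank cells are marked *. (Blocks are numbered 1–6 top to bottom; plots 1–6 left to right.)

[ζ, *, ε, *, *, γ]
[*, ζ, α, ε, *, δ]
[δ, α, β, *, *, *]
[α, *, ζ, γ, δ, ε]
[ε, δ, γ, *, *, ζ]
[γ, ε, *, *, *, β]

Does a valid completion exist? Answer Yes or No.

Block 3, plot 6: block 3 together with plot 6 already contain {α, β, γ, δ, ε, ζ} — every symbol — so nothing can go there. The grid has no valid completion.

No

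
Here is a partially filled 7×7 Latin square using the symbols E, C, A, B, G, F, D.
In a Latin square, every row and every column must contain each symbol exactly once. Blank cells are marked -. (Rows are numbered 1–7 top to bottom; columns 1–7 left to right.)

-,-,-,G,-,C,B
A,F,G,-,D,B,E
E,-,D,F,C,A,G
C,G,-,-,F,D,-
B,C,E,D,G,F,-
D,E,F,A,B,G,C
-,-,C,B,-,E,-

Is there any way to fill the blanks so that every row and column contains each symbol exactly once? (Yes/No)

No

Row 1, column 1: row 1 has {C, B, G} and column 1 has {E, C, A, B, D}, so it must be F.
Row 1, column 3: row 1 has {C, B, G, F} and column 3 has {E, C, G, F, D}, so it must be A.
Row 1, column 2: row 1 has {C, A, B, G, F} and column 2 has {E, C, G, F}, so it must be D.
Row 1, column 5: row 1 has {C, A, B, G, F, D} and column 5 has {C, B, G, F, D}, so it must be E.
Row 2, column 4: row 2 has {E, A, B, G, F, D} and column 4 has {A, B, G, F, D}, so it must be C.
Row 3, column 2: row 3 has {E, C, A, G, F, D} and column 2 has {E, C, G, F, D}, so it must be B.
Row 4, column 3: row 4 has {C, G, F, D} and column 3 has {E, C, A, G, F, D}, so it must be B.
Row 4, column 4: row 4 has {C, B, G, F, D} and column 4 has {C, A, B, G, F, D}, so it must be E.
Row 4, column 7: row 4 has {E, C, B, G, F, D} and column 7 has {E, C, B, G}, so it must be A.
Now row 5, column 7: row 5 together with column 7 already contain {E, C, A, B, G, F, D} — every symbol — so nothing can go there. The grid has no valid completion.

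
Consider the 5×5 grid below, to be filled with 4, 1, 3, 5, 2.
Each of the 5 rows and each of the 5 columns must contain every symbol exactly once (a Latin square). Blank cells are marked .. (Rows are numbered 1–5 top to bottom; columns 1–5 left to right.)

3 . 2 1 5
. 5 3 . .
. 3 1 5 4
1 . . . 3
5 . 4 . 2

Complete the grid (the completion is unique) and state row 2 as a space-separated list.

4 5 3 2 1

Row 2, column 5: row 2 has {3, 5} and column 5 has {4, 3, 5, 2}, leaving only 1.
Row 1, column 2: row 1 has {1, 3, 5, 2} and column 2 has {3, 5}, leaving only 4.
Row 3, column 1: row 3 has {4, 1, 3, 5} and column 1 has {1, 3, 5}, leaving only 2.
Row 2, column 1: row 2 has {1, 3, 5} and column 1 has {1, 3, 5, 2}, leaving only 4.
Row 2, column 4: row 2 has {4, 1, 3, 5} and column 4 has {1, 5}, leaving only 2.
So row 2 reads: 4 5 3 2 1.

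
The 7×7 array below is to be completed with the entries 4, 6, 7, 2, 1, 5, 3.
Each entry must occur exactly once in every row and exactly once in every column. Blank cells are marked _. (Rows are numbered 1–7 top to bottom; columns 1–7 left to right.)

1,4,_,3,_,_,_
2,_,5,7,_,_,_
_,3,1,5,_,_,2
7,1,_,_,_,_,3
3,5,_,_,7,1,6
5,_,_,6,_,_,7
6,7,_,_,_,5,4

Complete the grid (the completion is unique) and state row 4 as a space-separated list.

Row 1, column 7: row 1 has {4, 1, 3} and column 7 has {4, 6, 7, 2, 3}, leaving only 5.
Row 2, column 2: row 2 has {7, 2, 5} and column 2 has {4, 7, 1, 5, 3}, leaving only 6.
Row 2, column 7: row 2 has {6, 7, 2, 5} and column 7 has {4, 6, 7, 2, 5, 3}, leaving only 1.
Row 3, column 1: row 3 has {2, 1, 5, 3} and column 1 has {6, 7, 2, 1, 5, 3}, leaving only 4.
Row 3, column 5: row 3 has {4, 2, 1, 5, 3} and column 5 has {7}, leaving only 6.
Row 1, column 5: row 1 has {4, 1, 5, 3} and column 5 has {6, 7}, leaving only 2.
Row 3, column 6: row 3 has {4, 6, 2, 1, 5, 3} and column 6 has {1, 5}, leaving only 7.
Row 1, column 6: row 1 has {4, 2, 1, 5, 3} and column 6 has {7, 1, 5}, leaving only 6.
Row 1, column 3: row 1 has {4, 6, 2, 1, 5, 3} and column 3 has {1, 5}, leaving only 7.
Row 6, column 2: row 6 has {6, 7, 5} and column 2 has {4, 6, 7, 1, 5, 3}, leaving only 2.
Row 4, column 3 is narrowed to {4, 6, 2}; only 6 is consistent with the remaining cells.
Row 4, column 4 is narrowed to {4, 2}; only 4 is consistent with the remaining cells.
Row 4, column 5: row 4 has {4, 6, 7, 1, 3} and column 5 has {6, 7, 2}, leaving only 5.
Row 4, column 6: row 4 has {4, 6, 7, 1, 5, 3} and column 6 has {6, 7, 1, 5}, leaving only 2.
So row 4 reads: 7 1 6 4 5 2 3.

7 1 6 4 5 2 3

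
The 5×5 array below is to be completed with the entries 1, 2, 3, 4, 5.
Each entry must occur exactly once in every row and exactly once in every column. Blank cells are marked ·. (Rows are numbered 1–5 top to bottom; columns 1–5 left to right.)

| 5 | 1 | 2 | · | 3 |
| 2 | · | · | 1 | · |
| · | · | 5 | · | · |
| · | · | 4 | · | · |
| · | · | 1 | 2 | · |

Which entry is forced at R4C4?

Row 1, column 4: row 1 has {1, 2, 3, 5} and column 4 has {1, 2}, leaving only 4.
Row 2, column 3: row 2 has {1, 2} and column 3 has {1, 2, 4, 5}, leaving only 3.
Row 3, column 4: row 3 has {5} and column 4 has {1, 2, 4}, leaving only 3.
Row 4 already has {4} and column 4 already has {1, 2, 3, 4}, so row 4, column 4 must be 5.

5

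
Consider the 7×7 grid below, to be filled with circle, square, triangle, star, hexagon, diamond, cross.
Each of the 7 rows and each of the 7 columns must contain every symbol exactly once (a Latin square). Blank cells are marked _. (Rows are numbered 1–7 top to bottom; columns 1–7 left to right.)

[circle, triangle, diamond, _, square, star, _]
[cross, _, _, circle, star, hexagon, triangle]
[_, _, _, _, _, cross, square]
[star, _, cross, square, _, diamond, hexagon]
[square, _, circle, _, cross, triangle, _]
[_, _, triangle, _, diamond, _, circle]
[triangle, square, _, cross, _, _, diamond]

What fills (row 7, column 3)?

star

Row 1, column 4: row 1 has {circle, square, triangle, star, diamond} and column 4 has {circle, square, cross}, leaving only hexagon.
Row 1, column 7: row 1 has {circle, square, triangle, star, hexagon, diamond} and column 7 has {circle, square, triangle, hexagon, diamond}, leaving only cross.
Row 2, column 2: row 2 has {circle, triangle, star, hexagon, cross} and column 2 has {square, triangle}, leaving only diamond.
Row 2, column 3: row 2 has {circle, triangle, star, hexagon, diamond, cross} and column 3 has {circle, triangle, diamond, cross}, leaving only square.
Row 4, column 2: row 4 has {square, star, hexagon, diamond, cross} and column 2 has {square, triangle, diamond}, leaving only circle.
Row 4, column 5: row 4 has {circle, square, star, hexagon, diamond, cross} and column 5 has {square, star, diamond, cross}, leaving only triangle.
Row 5, column 7: row 5 has {circle, square, triangle, cross} and column 7 has {circle, square, triangle, hexagon, diamond, cross}, leaving only star.
Row 5, column 2: row 5 has {circle, square, triangle, star, cross} and column 2 has {circle, square, triangle, diamond}, leaving only hexagon.
Row 3, column 2: row 3 has {square, cross} and column 2 has {circle, square, triangle, hexagon, diamond}, leaving only star.
Row 3, column 3: row 3 has {square, star, cross} and column 3 has {circle, square, triangle, diamond, cross}, leaving only hexagon.
Row 7 already has {square, triangle, diamond, cross} and column 3 already has {circle, square, triangle, hexagon, diamond, cross}, so row 7, column 3 must be star.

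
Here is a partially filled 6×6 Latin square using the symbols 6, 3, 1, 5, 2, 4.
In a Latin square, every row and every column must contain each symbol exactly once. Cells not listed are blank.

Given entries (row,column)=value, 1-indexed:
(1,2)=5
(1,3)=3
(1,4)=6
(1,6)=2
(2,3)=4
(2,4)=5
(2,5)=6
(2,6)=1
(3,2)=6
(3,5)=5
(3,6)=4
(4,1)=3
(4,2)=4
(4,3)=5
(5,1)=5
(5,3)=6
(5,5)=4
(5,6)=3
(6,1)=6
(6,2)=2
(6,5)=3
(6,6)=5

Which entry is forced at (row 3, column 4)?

Row 1, column 5: row 1 has {6, 3, 5, 2} and column 5 has {6, 3, 5, 4}, leaving only 1.
Row 1, column 1: row 1 has {6, 3, 1, 5, 2} and column 1 has {6, 3, 5}, leaving only 4.
Row 2, column 1: row 2 has {6, 1, 5, 4} and column 1 has {6, 3, 5, 4}, leaving only 2.
Row 2, column 2: row 2 has {6, 1, 5, 2, 4} and column 2 has {6, 5, 2, 4}, leaving only 3.
Row 3, column 1: row 3 has {6, 5, 4} and column 1 has {6, 3, 5, 2, 4}, leaving only 1.
Row 3, column 3: row 3 has {6, 1, 5, 4} and column 3 has {6, 3, 5, 4}, leaving only 2.
Row 3 already has {6, 1, 5, 2, 4} and column 4 already has {6, 5}, so row 3, column 4 must be 3.

3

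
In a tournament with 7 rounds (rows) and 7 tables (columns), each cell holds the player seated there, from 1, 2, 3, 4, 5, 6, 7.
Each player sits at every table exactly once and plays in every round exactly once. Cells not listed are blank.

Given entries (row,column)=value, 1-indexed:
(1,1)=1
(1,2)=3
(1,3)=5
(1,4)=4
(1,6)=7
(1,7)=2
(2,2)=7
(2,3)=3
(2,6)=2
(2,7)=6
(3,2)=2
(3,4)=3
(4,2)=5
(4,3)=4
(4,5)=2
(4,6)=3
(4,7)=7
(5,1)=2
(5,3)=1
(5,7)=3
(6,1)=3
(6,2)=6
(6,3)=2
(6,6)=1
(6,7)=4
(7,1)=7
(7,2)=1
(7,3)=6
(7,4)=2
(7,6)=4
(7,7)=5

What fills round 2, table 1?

Round 1, table 5: round 1 has {1, 2, 3, 4, 5, 7} and table 5 has {2}, leaving only 6.
Round 3, table 3: round 3 has {2, 3} and table 3 has {1, 2, 3, 4, 5, 6}, leaving only 7.
Round 3, table 7: round 3 has {2, 3, 7} and table 7 has {2, 3, 4, 5, 6, 7}, leaving only 1.
Round 4, table 1: round 4 has {2, 3, 4, 5, 7} and table 1 has {1, 2, 3, 7}, leaving only 6.
Round 4, table 4: round 4 has {2, 3, 4, 5, 6, 7} and table 4 has {2, 3, 4}, leaving only 1.
Round 2, table 4: round 2 has {2, 3, 6, 7} and table 4 has {1, 2, 3, 4}, leaving only 5.
Round 2 already has {2, 3, 5, 6, 7} and table 1 already has {1, 2, 3, 6, 7}, so round 2, table 1 must be 4.

4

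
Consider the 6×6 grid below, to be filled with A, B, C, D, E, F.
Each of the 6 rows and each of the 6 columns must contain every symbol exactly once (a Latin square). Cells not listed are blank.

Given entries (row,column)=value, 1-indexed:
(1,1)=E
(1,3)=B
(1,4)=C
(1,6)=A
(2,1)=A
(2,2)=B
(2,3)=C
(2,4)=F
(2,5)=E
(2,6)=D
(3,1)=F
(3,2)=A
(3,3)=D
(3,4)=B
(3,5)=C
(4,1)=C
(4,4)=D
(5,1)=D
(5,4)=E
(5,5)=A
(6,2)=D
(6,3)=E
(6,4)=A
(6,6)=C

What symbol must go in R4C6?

F

Row 1, column 2: row 1 has {A, B, C, E} and column 2 has {A, B, D}, leaving only F.
Row 1, column 5: row 1 has {A, B, C, E, F} and column 5 has {A, C, E}, leaving only D.
Row 3, column 6: row 3 has {A, B, C, D, F} and column 6 has {A, C, D}, leaving only E.
Row 4, column 2: row 4 has {C, D} and column 2 has {A, B, D, F}, leaving only E.
Row 5, column 2: row 5 has {A, D, E} and column 2 has {A, B, D, E, F}, leaving only C.
Row 5, column 3: row 5 has {A, C, D, E} and column 3 has {B, C, D, E}, leaving only F.
Row 4, column 3: row 4 has {C, D, E} and column 3 has {B, C, D, E, F}, leaving only A.
Row 5, column 6: row 5 has {A, C, D, E, F} and column 6 has {A, C, D, E}, leaving only B.
Row 4 already has {A, C, D, E} and column 6 already has {A, B, C, D, E}, so row 4, column 6 must be F.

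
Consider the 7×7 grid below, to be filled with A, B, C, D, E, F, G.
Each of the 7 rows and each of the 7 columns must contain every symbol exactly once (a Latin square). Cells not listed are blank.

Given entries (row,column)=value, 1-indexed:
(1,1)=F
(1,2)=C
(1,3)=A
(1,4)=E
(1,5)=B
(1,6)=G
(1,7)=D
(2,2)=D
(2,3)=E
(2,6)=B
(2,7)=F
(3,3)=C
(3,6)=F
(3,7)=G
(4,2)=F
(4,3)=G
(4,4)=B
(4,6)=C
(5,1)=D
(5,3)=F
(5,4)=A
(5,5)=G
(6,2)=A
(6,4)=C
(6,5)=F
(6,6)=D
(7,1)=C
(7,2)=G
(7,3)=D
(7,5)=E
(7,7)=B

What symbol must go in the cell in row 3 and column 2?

E

Row 2, column 4: row 2 has {B, D, E, F} and column 4 has {A, B, C, E}, leaving only G.
Row 2, column 1: row 2 has {B, D, E, F, G} and column 1 has {C, D, F}, leaving only A.
Row 2, column 5: row 2 has {A, B, D, E, F, G} and column 5 has {B, E, F, G}, leaving only C.
Row 3, column 4: row 3 has {C, F, G} and column 4 has {A, B, C, E, G}, leaving only D.
Row 3, column 5: row 3 has {C, D, F, G} and column 5 has {B, C, E, F, G}, leaving only A.
Row 4, column 1: row 4 has {B, C, F, G} and column 1 has {A, C, D, F}, leaving only E.
Row 3, column 1: row 3 has {A, C, D, F, G} and column 1 has {A, C, D, E, F}, leaving only B.
Row 3 already has {A, B, C, D, F, G} and column 2 already has {A, C, D, F, G}, so row 3, column 2 must be E.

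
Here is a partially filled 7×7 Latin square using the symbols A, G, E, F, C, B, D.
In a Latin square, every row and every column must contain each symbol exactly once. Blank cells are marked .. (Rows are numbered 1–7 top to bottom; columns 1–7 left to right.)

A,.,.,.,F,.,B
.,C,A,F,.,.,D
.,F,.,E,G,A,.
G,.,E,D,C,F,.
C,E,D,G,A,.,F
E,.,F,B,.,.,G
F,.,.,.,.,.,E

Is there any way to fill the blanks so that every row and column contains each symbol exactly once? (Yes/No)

Yes

No row or column among the givens repeats a symbol, and propagating forced cells runs into no contradiction.
One valid completion exists (for instance, A D G C F E B / B C A F E G D / D F B E G A C / G B E D C F A / C E D G A B F / E A F B D C G / F G C A B D E).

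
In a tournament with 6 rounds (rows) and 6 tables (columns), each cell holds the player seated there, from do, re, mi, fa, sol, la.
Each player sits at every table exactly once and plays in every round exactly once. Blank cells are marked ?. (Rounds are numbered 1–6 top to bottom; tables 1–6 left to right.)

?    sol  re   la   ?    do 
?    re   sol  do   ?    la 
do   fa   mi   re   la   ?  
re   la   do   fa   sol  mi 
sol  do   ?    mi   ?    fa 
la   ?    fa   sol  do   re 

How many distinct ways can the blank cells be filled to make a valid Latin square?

2

Round 1, table 1: eliminating its round and table leaves {mi, fa}.
Round 1, table 5: eliminating its round and table leaves {mi, fa}.
Round 2, table 1: eliminating its round and table leaves {mi, fa}.
Round 2, table 5: eliminating its round and table leaves {mi, fa}.
Round 3, table 6: eliminating its round and table leaves {sol}.
Round 5, table 3: eliminating its round and table leaves {la}.
Round 5, table 5: eliminating its round and table leaves {re}.
Round 6, table 2: eliminating its round and table leaves {mi}.
Enumerating the assignments across these blanks that avoid any round or table repeat gives 2 completions.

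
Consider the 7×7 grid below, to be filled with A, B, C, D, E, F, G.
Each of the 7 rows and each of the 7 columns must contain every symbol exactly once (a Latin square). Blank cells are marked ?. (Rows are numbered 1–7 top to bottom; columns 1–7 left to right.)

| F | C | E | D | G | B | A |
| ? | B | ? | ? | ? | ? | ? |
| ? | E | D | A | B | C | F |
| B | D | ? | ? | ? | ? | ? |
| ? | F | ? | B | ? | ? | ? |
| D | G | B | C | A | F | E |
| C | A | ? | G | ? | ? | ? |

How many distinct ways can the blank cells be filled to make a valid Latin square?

Row 2, column 1: eliminating its row and column leaves {A, E, G}.
Row 2, column 3: eliminating its row and column leaves {A, C, F, G}.
Row 2, column 4: eliminating its row and column leaves {E, F}.
Row 2, column 5: eliminating its row and column leaves {C, D, E, F}.
Row 2, column 6: eliminating its row and column leaves {A, D, E, G}.
Row 2, column 7: eliminating its row and column leaves {C, D, G}.
Row 3, column 1: eliminating its row and column leaves {G}.
Row 4, column 3: eliminating its row and column leaves {A, C, F, G}.
Row 4, column 4: eliminating its row and column leaves {E, F}.
Row 4, column 5: eliminating its row and column leaves {C, E, F}.
Row 4, column 6: eliminating its row and column leaves {A, E, G}.
Row 4, column 7: eliminating its row and column leaves {C, G}.
Row 5, column 1: eliminating its row and column leaves {A, E, G}.
Row 5, column 3: eliminating its row and column leaves {A, C, G}.
Row 5, column 5: eliminating its row and column leaves {C, D, E}.
Row 5, column 6: eliminating its row and column leaves {A, D, E, G}.
Row 5, column 7: eliminating its row and column leaves {C, D, G}.
Row 7, column 3: eliminating its row and column leaves {F}.
Row 7, column 5: eliminating its row and column leaves {D, E, F}.
Row 7, column 6: eliminating its row and column leaves {D, E}.
Row 7, column 7: eliminating its row and column leaves {B, D}.
Enumerating the assignments across these blanks that avoid any row or column repeat gives 23 completions.

23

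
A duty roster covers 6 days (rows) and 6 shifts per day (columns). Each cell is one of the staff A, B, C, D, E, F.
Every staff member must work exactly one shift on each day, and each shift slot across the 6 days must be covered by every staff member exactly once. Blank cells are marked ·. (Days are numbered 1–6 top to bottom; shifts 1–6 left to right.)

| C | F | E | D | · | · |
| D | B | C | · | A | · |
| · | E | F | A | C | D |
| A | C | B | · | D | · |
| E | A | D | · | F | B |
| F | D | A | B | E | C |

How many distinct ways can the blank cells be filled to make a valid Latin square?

2

Day 1, shift 5: eliminating its day and shift leaves {B}.
Day 1, shift 6: eliminating its day and shift leaves {A}.
Day 2, shift 4: eliminating its day and shift leaves {E, F}.
Day 2, shift 6: eliminating its day and shift leaves {E, F}.
Day 3, shift 1: eliminating its day and shift leaves {B}.
Day 4, shift 4: eliminating its day and shift leaves {E, F}.
Day 4, shift 6: eliminating its day and shift leaves {E, F}.
Day 5, shift 4: eliminating its day and shift leaves {C}.
Enumerating the assignments across these blanks that avoid any day or shift repeat gives 2 completions.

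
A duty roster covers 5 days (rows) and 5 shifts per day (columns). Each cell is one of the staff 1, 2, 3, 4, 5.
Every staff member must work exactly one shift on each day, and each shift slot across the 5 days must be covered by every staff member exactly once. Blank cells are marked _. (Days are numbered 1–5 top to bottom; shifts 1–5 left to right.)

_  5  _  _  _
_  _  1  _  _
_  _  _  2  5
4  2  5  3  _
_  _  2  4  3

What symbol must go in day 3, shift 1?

Day 1, shift 4: day 1 has {5} and shift 4 has {2, 3, 4}, leaving only 1.
Day 2, shift 4: day 2 has {1} and shift 4 has {1, 2, 3, 4}, leaving only 5.
Day 4, shift 5: day 4 has {2, 3, 4, 5} and shift 5 has {3, 5}, leaving only 1.
Day 5, shift 2: day 5 has {2, 3, 4} and shift 2 has {2, 5}, leaving only 1.
Day 5, shift 1: day 5 has {1, 2, 3, 4} and shift 1 has {4}, leaving only 5.
Day 3, shift 1 is narrowed to {1, 3}.
If it were 3, then day 2, shift 1 would be left with no valid symbol.
So day 3, shift 1 must be 1.

1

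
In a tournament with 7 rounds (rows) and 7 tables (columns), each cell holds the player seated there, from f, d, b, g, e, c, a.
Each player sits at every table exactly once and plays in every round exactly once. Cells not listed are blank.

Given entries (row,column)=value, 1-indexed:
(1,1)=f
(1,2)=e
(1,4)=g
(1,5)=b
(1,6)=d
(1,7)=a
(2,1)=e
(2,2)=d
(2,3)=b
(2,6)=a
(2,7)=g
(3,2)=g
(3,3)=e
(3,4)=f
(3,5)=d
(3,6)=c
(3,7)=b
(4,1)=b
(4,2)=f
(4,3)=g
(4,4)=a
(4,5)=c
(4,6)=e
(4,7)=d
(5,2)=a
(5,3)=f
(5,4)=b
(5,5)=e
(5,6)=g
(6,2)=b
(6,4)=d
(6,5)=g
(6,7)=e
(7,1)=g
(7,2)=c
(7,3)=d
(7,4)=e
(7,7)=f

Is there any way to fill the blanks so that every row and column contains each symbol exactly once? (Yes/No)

Yes

No round or table among the givens repeats a symbol, and propagating forced cells runs into no contradiction.
One valid completion exists (for instance, f e c g b d a / e d b c f a g / a g e f d c b / b f g a c e d / d a f b e g c / c b a d g f e / g c d e a b f).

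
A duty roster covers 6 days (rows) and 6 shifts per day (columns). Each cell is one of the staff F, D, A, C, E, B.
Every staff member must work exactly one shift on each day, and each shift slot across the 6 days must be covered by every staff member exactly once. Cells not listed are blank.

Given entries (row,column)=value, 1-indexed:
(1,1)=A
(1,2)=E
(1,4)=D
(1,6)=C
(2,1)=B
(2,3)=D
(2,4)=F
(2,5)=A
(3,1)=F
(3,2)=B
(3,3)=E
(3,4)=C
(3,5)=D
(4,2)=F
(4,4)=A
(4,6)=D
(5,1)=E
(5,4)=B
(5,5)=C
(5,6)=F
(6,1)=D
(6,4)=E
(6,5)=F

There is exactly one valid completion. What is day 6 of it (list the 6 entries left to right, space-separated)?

D A C E F B

Day 1, shift 5: day 1 has {D, A, C, E} and shift 5 has {F, D, A, C}, leaving only B.
Day 1, shift 3: day 1 has {D, A, C, E, B} and shift 3 has {D, E}, leaving only F.
Day 2, shift 2: day 2 has {F, D, A, B} and shift 2 has {F, E, B}, leaving only C.
Day 6, shift 2: day 6 has {F, D, E} and shift 2 has {F, C, E, B}, leaving only A.
Day 6, shift 6: day 6 has {F, D, A, E} and shift 6 has {F, D, C}, leaving only B.
Day 6, shift 3: day 6 has {F, D, A, E, B} and shift 3 has {F, D, E}, leaving only C.
So day 6 reads: D A C E F B.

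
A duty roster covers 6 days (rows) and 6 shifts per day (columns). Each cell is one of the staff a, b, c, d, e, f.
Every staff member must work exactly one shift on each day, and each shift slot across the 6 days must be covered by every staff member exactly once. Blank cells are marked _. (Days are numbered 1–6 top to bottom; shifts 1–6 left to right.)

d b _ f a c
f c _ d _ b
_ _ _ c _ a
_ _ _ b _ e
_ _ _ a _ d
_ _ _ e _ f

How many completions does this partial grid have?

20

Day 1, shift 3: eliminating its day and shift leaves {e}.
Day 2, shift 3: eliminating its day and shift leaves {a, e}.
Day 2, shift 5: eliminating its day and shift leaves {e}.
Day 3, shift 1: eliminating its day and shift leaves {b, e}.
Day 3, shift 2: eliminating its day and shift leaves {d, e, f}.
Day 3, shift 3: eliminating its day and shift leaves {b, d, e, f}.
Day 3, shift 5: eliminating its day and shift leaves {b, d, e, f}.
Day 4, shift 1: eliminating its day and shift leaves {a, c}.
Day 4, shift 2: eliminating its day and shift leaves {a, d, f}.
Day 4, shift 3: eliminating its day and shift leaves {a, c, d, f}.
Day 4, shift 5: eliminating its day and shift leaves {c, d, f}.
Day 5, shift 1: eliminating its day and shift leaves {b, c, e}.
Day 5, shift 2: eliminating its day and shift leaves {e, f}.
Day 5, shift 3: eliminating its day and shift leaves {b, c, e, f}.
Day 5, shift 5: eliminating its day and shift leaves {b, c, e, f}.
Day 6, shift 1: eliminating its day and shift leaves {a, b, c}.
Day 6, shift 2: eliminating its day and shift leaves {a, d}.
Day 6, shift 3: eliminating its day and shift leaves {a, b, c, d}.
Day 6, shift 5: eliminating its day and shift leaves {b, c, d}.
Enumerating the assignments across these blanks that avoid any day or shift repeat gives 20 completions.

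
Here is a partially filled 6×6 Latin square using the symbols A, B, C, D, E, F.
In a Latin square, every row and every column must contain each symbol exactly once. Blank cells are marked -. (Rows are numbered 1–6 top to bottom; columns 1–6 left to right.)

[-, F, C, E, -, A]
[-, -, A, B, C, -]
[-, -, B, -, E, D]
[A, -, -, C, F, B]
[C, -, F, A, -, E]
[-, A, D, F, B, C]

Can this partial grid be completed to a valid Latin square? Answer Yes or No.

Row 3, column 4: row 3 together with column 4 already contain {A, B, C, D, E, F} — every symbol — so nothing can go there. The grid has no valid completion.

No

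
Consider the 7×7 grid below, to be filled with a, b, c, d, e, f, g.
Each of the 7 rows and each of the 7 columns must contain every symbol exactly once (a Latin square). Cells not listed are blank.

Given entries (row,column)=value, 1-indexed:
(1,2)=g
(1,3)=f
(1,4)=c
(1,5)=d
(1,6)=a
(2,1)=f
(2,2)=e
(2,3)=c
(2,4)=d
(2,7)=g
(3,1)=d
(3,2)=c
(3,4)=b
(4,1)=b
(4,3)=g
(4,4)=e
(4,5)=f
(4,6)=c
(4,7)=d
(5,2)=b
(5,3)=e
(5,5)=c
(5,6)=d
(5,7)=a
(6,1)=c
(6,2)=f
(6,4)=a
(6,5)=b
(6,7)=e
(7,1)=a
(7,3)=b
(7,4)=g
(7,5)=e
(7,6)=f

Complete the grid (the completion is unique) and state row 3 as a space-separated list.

Row 3, column 3: row 3 has {b, c, d} and column 3 has {b, c, e, f, g}, leaving only a.
Row 3, column 5: row 3 has {a, b, c, d} and column 5 has {b, c, d, e, f}, leaving only g.
Row 3, column 6: row 3 has {a, b, c, d, g} and column 6 has {a, c, d, f}, leaving only e.
Row 3, column 7: row 3 has {a, b, c, d, e, g} and column 7 has {a, d, e, g}, leaving only f.
So row 3 reads: d c a b g e f.

d c a b g e f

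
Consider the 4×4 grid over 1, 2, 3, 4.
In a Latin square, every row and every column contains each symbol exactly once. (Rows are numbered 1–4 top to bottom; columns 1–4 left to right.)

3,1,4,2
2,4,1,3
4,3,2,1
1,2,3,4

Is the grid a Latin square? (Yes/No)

Yes

Each row is a permutation of the 4 symbols, and so is each column.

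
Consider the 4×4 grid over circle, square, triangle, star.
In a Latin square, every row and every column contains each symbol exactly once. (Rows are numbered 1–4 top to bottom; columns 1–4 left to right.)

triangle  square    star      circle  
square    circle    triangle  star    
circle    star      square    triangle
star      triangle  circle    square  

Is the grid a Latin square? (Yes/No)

Yes

Each row is a permutation of the 4 symbols, and so is each column.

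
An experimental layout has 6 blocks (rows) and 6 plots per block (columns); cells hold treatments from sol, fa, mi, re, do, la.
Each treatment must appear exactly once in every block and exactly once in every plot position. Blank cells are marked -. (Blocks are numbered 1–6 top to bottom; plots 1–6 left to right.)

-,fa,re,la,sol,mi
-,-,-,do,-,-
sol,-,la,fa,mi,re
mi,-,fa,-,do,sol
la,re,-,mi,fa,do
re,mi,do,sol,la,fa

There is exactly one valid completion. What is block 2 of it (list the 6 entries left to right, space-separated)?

Block 2, plot 1: block 2 has {do} and plot 1 has {sol, mi, re, la}, leaving only fa.
Block 2, plot 5: block 2 has {fa, do} and plot 5 has {sol, fa, mi, do, la}, leaving only re.
Block 2, plot 6: block 2 has {fa, re, do} and plot 6 has {sol, fa, mi, re, do}, leaving only la.
Block 2, plot 2: block 2 has {fa, re, do, la} and plot 2 has {fa, mi, re}, leaving only sol.
Block 2, plot 3: block 2 has {sol, fa, re, do, la} and plot 3 has {fa, re, do, la}, leaving only mi.
So block 2 reads: fa sol mi do re la.

fa sol mi do re la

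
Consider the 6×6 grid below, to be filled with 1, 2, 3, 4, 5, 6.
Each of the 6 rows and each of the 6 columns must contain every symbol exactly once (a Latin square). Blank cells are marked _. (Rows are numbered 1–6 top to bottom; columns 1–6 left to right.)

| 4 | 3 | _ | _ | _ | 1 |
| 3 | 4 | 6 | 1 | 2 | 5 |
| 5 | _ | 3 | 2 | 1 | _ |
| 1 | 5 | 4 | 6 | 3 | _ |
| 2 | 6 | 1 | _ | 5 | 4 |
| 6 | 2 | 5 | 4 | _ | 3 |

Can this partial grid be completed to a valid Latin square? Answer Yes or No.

No

Row 3, column 2: row 3 together with column 2 already contain {1, 2, 3, 4, 5, 6} — every symbol — so nothing can go there. The grid has no valid completion.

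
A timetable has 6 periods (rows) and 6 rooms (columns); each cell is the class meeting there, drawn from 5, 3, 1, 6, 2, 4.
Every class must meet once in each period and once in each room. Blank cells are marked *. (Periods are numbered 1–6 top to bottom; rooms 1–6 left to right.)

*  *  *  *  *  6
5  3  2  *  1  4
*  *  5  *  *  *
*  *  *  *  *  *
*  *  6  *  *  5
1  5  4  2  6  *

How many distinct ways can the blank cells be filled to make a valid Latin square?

44

Period 1, room 1: eliminating its period and room leaves {3, 2, 4}.
Period 1, room 2: eliminating its period and room leaves {1, 2, 4}.
Period 1, room 3: eliminating its period and room leaves {3, 1}.
Period 1, room 4: eliminating its period and room leaves {5, 3, 1, 4}.
Period 1, room 5: eliminating its period and room leaves {5, 3, 2, 4}.
Period 2, room 4: eliminating its period and room leaves {6}.
Period 3, room 1: eliminating its period and room leaves {3, 6, 2, 4}.
Period 3, room 2: eliminating its period and room leaves {1, 6, 2, 4}.
Period 3, room 4: eliminating its period and room leaves {3, 1, 6, 4}.
Period 3, room 5: eliminating its period and room leaves {3, 2, 4}.
Period 3, room 6: eliminating its period and room leaves {3, 1, 2}.
Period 4, room 1: eliminating its period and room leaves {3, 6, 2, 4}.
Period 4, room 2: eliminating its period and room leaves {1, 6, 2, 4}.
Period 4, room 3: eliminating its period and room leaves {3, 1}.
Period 4, room 4: eliminating its period and room leaves {5, 3, 1, 6, 4}.
Period 4, room 5: eliminating its period and room leaves {5, 3, 2, 4}.
Period 4, room 6: eliminating its period and room leaves {3, 1, 2}.
Period 5, room 1: eliminating its period and room leaves {3, 2, 4}.
Period 5, room 2: eliminating its period and room leaves {1, 2, 4}.
Period 5, room 4: eliminating its period and room leaves {3, 1, 4}.
Period 5, room 5: eliminating its period and room leaves {3, 2, 4}.
Period 6, room 6: eliminating its period and room leaves {3}.
Enumerating the assignments across these blanks that avoid any period or room repeat gives 44 completions.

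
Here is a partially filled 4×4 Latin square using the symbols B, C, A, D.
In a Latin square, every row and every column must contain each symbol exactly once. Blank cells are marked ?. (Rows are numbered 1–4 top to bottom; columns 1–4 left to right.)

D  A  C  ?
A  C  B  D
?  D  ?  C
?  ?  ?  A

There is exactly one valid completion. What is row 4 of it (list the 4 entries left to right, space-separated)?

Row 4, column 2: row 4 has {A} and column 2 has {C, A, D}, leaving only B.
Row 4, column 1: row 4 has {B, A} and column 1 has {A, D}, leaving only C.
Row 4, column 3: row 4 has {B, C, A} and column 3 has {B, C}, leaving only D.
So row 4 reads: C B D A.

C B D A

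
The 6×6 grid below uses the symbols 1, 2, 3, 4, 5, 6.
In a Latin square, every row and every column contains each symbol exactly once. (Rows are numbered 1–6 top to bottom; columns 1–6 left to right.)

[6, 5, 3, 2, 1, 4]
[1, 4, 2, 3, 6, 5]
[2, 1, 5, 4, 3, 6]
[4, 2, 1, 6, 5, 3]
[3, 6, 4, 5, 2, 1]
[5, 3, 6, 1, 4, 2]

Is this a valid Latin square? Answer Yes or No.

Yes

Each row is a permutation of the 6 symbols, and so is each column.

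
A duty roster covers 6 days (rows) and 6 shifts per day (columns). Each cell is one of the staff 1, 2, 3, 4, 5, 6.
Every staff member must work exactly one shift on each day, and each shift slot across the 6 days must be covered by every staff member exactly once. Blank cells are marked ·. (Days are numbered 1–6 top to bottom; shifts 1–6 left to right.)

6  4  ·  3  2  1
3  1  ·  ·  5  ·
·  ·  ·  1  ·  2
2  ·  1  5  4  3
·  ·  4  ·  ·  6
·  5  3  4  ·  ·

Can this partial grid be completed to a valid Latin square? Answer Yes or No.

Day 6, shift 6: day 6 together with shift 6 already contain {1, 2, 3, 4, 5, 6} — every symbol — so nothing can go there. The grid has no valid completion.

No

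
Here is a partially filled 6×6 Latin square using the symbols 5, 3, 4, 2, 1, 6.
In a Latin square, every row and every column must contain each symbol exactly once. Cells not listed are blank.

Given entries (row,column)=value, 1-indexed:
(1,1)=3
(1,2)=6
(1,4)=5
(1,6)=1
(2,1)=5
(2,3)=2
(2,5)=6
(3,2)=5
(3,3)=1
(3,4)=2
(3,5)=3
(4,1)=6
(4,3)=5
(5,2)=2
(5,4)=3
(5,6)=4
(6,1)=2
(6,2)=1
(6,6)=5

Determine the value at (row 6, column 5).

4

Row 6 already has {5, 2, 1} and column 5 already has {3, 6}, so row 6, column 5 must be 4.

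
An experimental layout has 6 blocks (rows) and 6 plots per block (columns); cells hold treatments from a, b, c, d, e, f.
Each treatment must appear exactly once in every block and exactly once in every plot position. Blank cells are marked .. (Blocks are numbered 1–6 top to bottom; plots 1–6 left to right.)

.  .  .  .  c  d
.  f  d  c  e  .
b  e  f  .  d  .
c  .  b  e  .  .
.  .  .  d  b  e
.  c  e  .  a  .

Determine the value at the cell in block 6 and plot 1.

d

Block 1, plot 3: block 1 has {c, d} and plot 3 has {b, d, e, f}, leaving only a.
Block 1, plot 2: block 1 has {a, c, d} and plot 2 has {c, e, f}, leaving only b.
Block 1, plot 4: block 1 has {a, b, c, d} and plot 4 has {c, d, e}, leaving only f.
Block 1, plot 1: block 1 has {a, b, c, d, f} and plot 1 has {b, c}, leaving only e.
Block 2, plot 1: block 2 has {c, d, e, f} and plot 1 has {b, c, e}, leaving only a.
Block 2, plot 6: block 2 has {a, c, d, e, f} and plot 6 has {d, e}, leaving only b.
Block 3, plot 4: block 3 has {b, d, e, f} and plot 4 has {c, d, e, f}, leaving only a.
Block 3, plot 6: block 3 has {a, b, d, e, f} and plot 6 has {b, d, e}, leaving only c.
Block 4, plot 5: block 4 has {b, c, e} and plot 5 has {a, b, c, d, e}, leaving only f.
Block 4, plot 6: block 4 has {b, c, e, f} and plot 6 has {b, c, d, e}, leaving only a.
Block 4, plot 2: block 4 has {a, b, c, e, f} and plot 2 has {b, c, e, f}, leaving only d.
Block 5, plot 1: block 5 has {b, d, e} and plot 1 has {a, b, c, e}, leaving only f.
Block 6 already has {a, c, e} and plot 1 already has {a, b, c, e, f}, so block 6, plot 1 must be d.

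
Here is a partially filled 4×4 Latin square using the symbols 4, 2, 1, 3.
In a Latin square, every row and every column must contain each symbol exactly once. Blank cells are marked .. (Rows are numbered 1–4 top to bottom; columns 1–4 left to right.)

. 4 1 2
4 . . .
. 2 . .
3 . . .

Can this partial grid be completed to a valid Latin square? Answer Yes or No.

Row 1, column 1: row 1 together with column 1 already contain {4, 2, 1, 3} — every symbol — so nothing can go there. The grid has no valid completion.

No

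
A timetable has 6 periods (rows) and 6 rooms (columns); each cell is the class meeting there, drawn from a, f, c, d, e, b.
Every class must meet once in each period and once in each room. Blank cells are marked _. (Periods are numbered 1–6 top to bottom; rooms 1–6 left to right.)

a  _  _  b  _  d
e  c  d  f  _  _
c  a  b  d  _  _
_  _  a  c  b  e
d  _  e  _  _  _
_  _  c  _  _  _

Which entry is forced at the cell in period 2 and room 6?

b

Period 1, room 3: period 1 has {a, d, b} and room 3 has {a, c, d, e, b}, leaving only f.
Period 1, room 2: period 1 has {a, f, d, b} and room 2 has {a, c}, leaving only e.
Period 1, room 5: period 1 has {a, f, d, e, b} and room 5 has {b}, leaving only c.
Period 2, room 5: period 2 has {f, c, d, e} and room 5 has {c, b}, leaving only a.
Period 2 already has {a, f, c, d, e} and room 6 already has {d, e}, so period 2, room 6 must be b.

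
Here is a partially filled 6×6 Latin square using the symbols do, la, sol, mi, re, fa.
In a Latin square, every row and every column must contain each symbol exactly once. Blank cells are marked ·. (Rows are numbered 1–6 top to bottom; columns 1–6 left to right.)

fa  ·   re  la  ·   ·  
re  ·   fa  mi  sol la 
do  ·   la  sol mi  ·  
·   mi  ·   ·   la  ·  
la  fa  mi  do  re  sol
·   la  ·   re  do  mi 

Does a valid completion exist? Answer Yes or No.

Row 1, column 5: row 1 together with column 5 already contain {do, la, sol, mi, re, fa} — every symbol — so nothing can go there. The grid has no valid completion.

No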